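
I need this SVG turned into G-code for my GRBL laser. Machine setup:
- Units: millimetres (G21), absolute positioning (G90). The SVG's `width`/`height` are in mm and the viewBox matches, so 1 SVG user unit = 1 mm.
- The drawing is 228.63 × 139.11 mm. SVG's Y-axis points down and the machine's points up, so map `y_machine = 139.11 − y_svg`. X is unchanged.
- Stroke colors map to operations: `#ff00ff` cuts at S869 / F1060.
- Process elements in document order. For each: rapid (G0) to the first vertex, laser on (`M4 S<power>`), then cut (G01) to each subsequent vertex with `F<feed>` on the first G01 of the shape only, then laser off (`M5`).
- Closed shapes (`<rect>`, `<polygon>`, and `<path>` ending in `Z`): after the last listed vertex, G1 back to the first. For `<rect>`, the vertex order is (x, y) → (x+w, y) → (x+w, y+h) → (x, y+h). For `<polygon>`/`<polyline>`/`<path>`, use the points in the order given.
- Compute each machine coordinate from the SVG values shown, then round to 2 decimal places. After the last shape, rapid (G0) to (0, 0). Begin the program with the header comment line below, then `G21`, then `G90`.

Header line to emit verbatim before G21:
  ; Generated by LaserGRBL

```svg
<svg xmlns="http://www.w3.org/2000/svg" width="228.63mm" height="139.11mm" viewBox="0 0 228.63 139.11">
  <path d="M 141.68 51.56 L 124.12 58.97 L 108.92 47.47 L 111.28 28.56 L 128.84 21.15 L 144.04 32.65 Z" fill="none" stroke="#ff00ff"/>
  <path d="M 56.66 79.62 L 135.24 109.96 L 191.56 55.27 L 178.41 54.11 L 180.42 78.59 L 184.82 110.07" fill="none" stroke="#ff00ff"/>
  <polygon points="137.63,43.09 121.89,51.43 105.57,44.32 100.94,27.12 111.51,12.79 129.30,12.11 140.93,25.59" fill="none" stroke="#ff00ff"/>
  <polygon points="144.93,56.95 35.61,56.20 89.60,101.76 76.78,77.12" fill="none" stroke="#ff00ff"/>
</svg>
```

Since the viewBox matches the mm dimensions, user units are millimetres directly. The only transform is the Y-flip y_m = 139.11 − y_svg.

Shape 1 is a regular polygon drawn with `<path>`. Its stroke #ff00ff means cut at S869, F1060. After flipping Y the toolpath is (141.68,87.55) → (124.12,80.14) → (108.92,91.64) → (111.28,110.55) → (128.84,117.96) → (144.04,106.46) → (141.68,87.55), returning to the start.

Shape 2 is a open polyline drawn with `<path>`. Its stroke #ff00ff means cut at S869, F1060. After flipping Y the toolpath is (56.66,59.49) → (135.24,29.15) → (191.56,83.84) → (178.41,85.00) → (180.42,60.52) → (184.82,29.04).

Shape 3 is a regular polygon drawn with `<polygon>`. Its stroke #ff00ff means cut at S869, F1060. After flipping Y the toolpath is (137.63,96.02) → (121.89,87.68) → (105.57,94.79) → (100.94,111.99) → (111.51,126.32) → (129.30,127.00) → (140.93,113.52) → (137.63,96.02), returning to the start.

Shape 4 is a closed polygon drawn with `<polygon>`. Its stroke #ff00ff means cut at S869, F1060. After flipping Y the toolpath is (144.93,82.16) → (35.61,82.91) → (89.60,37.35) → (76.78,61.99) → (144.93,82.16), returning to the start.

; Generated by LaserGRBL
G21
G90
G0 X141.68 Y87.55
M4 S869
G01 X124.12 Y80.14 F1060
G01 X108.92 Y91.64
G01 X111.28 Y110.55
G01 X128.84 Y117.96
G01 X144.04 Y106.46
G01 X141.68 Y87.55
M5
G0 X56.66 Y59.49
M4 S869
G01 X135.24 Y29.15 F1060
G01 X191.56 Y83.84
G01 X178.41 Y85.00
G01 X180.42 Y60.52
G01 X184.82 Y29.04
M5
G0 X137.63 Y96.02
M4 S869
G01 X121.89 Y87.68 F1060
G01 X105.57 Y94.79
G01 X100.94 Y111.99
G01 X111.51 Y126.32
G01 X129.30 Y127.00
G01 X140.93 Y113.52
G01 X137.63 Y96.02
M5
G0 X144.93 Y82.16
M4 S869
G01 X35.61 Y82.91 F1060
G01 X89.60 Y37.35
G01 X76.78 Y61.99
G01 X144.93 Y82.16
M5
G0 X0.00 Y0.00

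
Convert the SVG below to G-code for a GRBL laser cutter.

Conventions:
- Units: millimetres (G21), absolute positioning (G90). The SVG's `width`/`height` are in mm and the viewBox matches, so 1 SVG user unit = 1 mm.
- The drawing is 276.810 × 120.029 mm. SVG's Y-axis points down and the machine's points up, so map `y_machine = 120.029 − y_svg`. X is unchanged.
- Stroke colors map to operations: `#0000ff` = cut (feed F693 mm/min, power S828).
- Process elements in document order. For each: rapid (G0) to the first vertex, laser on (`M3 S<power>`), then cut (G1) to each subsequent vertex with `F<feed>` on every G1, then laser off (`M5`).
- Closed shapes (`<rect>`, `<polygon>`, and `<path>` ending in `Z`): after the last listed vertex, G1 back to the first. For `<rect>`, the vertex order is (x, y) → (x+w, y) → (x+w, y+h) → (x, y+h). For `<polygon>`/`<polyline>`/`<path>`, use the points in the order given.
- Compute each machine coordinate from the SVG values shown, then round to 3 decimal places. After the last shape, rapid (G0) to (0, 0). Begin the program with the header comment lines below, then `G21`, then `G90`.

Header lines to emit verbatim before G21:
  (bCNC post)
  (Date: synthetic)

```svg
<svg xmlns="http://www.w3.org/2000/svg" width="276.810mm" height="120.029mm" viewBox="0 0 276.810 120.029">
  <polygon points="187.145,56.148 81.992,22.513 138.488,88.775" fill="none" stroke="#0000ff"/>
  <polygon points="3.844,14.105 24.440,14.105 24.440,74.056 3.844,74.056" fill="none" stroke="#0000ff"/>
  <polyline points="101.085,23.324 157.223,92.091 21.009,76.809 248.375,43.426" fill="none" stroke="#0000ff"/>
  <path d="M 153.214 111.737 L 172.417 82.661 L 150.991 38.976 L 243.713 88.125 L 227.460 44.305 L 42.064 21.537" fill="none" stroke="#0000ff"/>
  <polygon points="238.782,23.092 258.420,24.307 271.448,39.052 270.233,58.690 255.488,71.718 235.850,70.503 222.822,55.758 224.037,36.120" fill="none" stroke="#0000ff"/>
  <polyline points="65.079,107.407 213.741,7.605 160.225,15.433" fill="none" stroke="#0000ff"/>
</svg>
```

(bCNC post)
(Date: synthetic)
G21
G90
G0 X187.145 Y63.881
M3 S828
G1 X81.992 Y97.516 F693
G1 X138.488 Y31.254 F693
G1 X187.145 Y63.881 F693
M5
G0 X3.844 Y105.924
M3 S828
G1 X24.440 Y105.924 F693
G1 X24.440 Y45.973 F693
G1 X3.844 Y45.973 F693
G1 X3.844 Y105.924 F693
M5
G0 X101.085 Y96.705
M3 S828
G1 X157.223 Y27.938 F693
G1 X21.009 Y43.220 F693
G1 X248.375 Y76.603 F693
M5
G0 X153.214 Y8.292
M3 S828
G1 X172.417 Y37.368 F693
G1 X150.991 Y81.053 F693
G1 X243.713 Y31.904 F693
G1 X227.460 Y75.724 F693
G1 X42.064 Y98.492 F693
M5
G0 X238.782 Y96.937
M3 S828
G1 X258.420 Y95.722 F693
G1 X271.448 Y80.977 F693
G1 X270.233 Y61.339 F693
G1 X255.488 Y48.311 F693
G1 X235.850 Y49.526 F693
G1 X222.822 Y64.271 F693
G1 X224.037 Y83.909 F693
G1 X238.782 Y96.937 F693
M5
G0 X65.079 Y12.622
M3 S828
G1 X213.741 Y112.424 F693
G1 X160.225 Y104.596 F693
M5
G0 X0.000 Y0.000

1 u = 1 mm; y_m = 120.029 − y.

[1] `<polygon>` closed polygon, #0000ff→cut S828 F693: (187.145,63.881) → (81.992,97.516) → (138.488,31.254) → (187.145,63.881) (closed)

[2] `<polygon>` rectangle, #0000ff→cut S828 F693: (3.844,105.924) → (24.440,105.924) → (24.440,45.973) → (3.844,45.973) → (3.844,105.924) (closed)

[3] `<polyline>` open polyline, #0000ff→cut S828 F693: (101.085,96.705) → (157.223,27.938) → (21.009,43.220) → (248.375,76.603)

[4] `<path>` open polyline, #0000ff→cut S828 F693: (153.214,8.292) → (172.417,37.368) → (150.991,81.053) → (243.713,31.904) → (227.460,75.724) → (42.064,98.492)

[5] `<polygon>` regular polygon, #0000ff→cut S828 F693: (238.782,96.937) → (258.420,95.722) → (271.448,80.977) → (270.233,61.339) → (255.488,48.311) → (235.850,49.526) → (222.822,64.271) → (224.037,83.909) → (238.782,96.937) (closed)

[6] `<polyline>` open polyline, #0000ff→cut S828 F693: (65.079,12.622) → (213.741,112.424) → (160.225,104.596)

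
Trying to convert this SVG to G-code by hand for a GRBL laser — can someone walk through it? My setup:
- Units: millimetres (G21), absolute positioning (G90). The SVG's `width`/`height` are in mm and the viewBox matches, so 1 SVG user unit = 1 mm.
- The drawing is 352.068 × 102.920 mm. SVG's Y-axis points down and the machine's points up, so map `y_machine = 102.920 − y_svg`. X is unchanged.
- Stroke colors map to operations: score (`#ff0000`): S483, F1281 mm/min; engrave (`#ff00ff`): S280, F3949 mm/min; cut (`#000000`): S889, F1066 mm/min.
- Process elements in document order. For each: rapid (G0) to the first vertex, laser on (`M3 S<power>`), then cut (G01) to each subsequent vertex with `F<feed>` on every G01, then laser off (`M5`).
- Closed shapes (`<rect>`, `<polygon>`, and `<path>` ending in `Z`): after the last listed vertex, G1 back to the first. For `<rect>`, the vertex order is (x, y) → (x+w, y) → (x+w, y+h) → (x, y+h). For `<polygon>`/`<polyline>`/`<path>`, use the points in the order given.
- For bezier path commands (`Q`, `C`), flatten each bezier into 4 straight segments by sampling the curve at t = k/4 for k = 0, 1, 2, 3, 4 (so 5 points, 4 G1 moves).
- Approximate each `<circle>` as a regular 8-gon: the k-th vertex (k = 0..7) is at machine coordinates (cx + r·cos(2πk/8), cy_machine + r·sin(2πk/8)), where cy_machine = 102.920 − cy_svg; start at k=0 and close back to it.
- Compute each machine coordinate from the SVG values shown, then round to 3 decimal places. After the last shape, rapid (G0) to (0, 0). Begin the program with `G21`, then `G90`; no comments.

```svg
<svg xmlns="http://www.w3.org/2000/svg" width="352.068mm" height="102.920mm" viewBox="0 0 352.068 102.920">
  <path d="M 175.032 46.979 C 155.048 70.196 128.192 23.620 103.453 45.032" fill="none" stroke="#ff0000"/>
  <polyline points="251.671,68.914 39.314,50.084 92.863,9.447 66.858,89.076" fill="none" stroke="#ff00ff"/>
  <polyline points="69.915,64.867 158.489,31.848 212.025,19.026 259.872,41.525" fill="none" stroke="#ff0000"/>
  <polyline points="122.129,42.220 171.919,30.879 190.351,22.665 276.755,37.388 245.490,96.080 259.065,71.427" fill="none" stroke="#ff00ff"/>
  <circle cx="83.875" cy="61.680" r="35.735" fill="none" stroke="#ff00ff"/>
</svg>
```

viewBox `0 0 352.068 102.920` with mm width/height → 1 unit = 1 mm. Flip: y_m = 102.920 − y_svg.

**Shape 1** — `<path>` cubic bezier, stroke `#ff0000` → score (S483, F1281). Control points (SVG): P0=(175.032,46.979), P1=(155.048,70.196), P2=(128.192,23.620), P3=(103.453,45.032); sampled at t=k/4. Machine vertices: (175.032,55.941) → (158.896,49.462) → (141.026,56.238) → (122.264,63.352) → (103.453,57.888). Open path.

**Shape 2** — `<polyline>` open polyline, stroke `#ff00ff` → engrave (S280, F3949). Machine vertices: (251.671,34.006) → (39.314,52.836) → (92.863,93.473) → (66.858,13.844). Open path.

**Shape 3** — `<polyline>` open polyline, stroke `#ff0000` → score (S483, F1281). Machine vertices: (69.915,38.053) → (158.489,71.072) → (212.025,83.894) → (259.872,61.395). Open path.

**Shape 4** — `<polyline>` open polyline, stroke `#ff00ff` → engrave (S280, F3949). Machine vertices: (122.129,60.700) → (171.919,72.041) → (190.351,80.255) → (276.755,65.532) → (245.490,6.840) → (259.065,31.493). Open path.

**Shape 5** — `<circle>` circle, stroke `#ff00ff` → engrave (S280, F3949). Machine vertices: (119.610,41.240) → (109.143,66.508) → (83.875,76.975) → (58.607,66.508) → (48.140,41.240) → (58.607,15.972) → (83.875,5.505) → (109.143,15.972) → (119.610,41.240). Closed: final G1 returns to the first vertex.

G21
G90
G0 X175.032 Y55.941
M3 S483
G01 X158.896 Y49.462 F1281
G01 X141.026 Y56.238 F1281
G01 X122.264 Y63.352 F1281
G01 X103.453 Y57.888 F1281
M5
G0 X251.671 Y34.006
M3 S280
G01 X39.314 Y52.836 F3949
G01 X92.863 Y93.473 F3949
G01 X66.858 Y13.844 F3949
M5
G0 X69.915 Y38.053
M3 S483
G01 X158.489 Y71.072 F1281
G01 X212.025 Y83.894 F1281
G01 X259.872 Y61.395 F1281
M5
G0 X122.129 Y60.700
M3 S280
G01 X171.919 Y72.041 F3949
G01 X190.351 Y80.255 F3949
G01 X276.755 Y65.532 F3949
G01 X245.490 Y6.840 F3949
G01 X259.065 Y31.493 F3949
M5
G0 X119.610 Y41.240
M3 S280
G01 X109.143 Y66.508 F3949
G01 X83.875 Y76.975 F3949
G01 X58.607 Y66.508 F3949
G01 X48.140 Y41.240 F3949
G01 X58.607 Y15.972 F3949
G01 X83.875 Y5.505 F3949
G01 X109.143 Y15.972 F3949
G01 X119.610 Y41.240 F3949
M5
G0 X0.000 Y0.000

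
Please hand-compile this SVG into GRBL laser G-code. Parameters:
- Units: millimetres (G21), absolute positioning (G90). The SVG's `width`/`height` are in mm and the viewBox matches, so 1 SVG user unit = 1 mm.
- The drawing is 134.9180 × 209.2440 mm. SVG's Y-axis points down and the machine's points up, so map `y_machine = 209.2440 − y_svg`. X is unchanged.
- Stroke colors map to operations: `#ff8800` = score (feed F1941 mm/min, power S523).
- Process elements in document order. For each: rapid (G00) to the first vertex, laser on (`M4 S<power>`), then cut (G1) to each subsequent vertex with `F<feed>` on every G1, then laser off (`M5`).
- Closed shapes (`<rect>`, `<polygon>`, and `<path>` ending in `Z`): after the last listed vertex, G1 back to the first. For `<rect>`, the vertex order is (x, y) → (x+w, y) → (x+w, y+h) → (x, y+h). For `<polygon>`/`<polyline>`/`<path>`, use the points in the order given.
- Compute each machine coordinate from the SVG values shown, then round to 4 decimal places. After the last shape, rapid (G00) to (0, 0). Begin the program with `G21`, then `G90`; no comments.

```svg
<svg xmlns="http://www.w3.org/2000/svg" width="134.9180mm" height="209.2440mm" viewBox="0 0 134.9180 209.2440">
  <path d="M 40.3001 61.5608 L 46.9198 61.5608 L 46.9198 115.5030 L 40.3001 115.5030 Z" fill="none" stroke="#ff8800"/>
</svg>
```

Since the viewBox matches the mm dimensions, user units are millimetres directly. The only transform is the Y-flip y_m = 209.2440 − y_svg.

Shape 1 is a rectangle drawn with `<path>`. Its stroke #ff8800 means score at S523, F1941. After flipping Y the toolpath is (40.3001,147.6832) → (46.9198,147.6832) → (46.9198,93.7410) → (40.3001,93.7410) → (40.3001,147.6832), returning to the start.

G21
G90
G00 X40.3001 Y147.6832
M4 S523
G1 X46.9198 Y147.6832 F1941
G1 X46.9198 Y93.7410 F1941
G1 X40.3001 Y93.7410 F1941
G1 X40.3001 Y147.6832 F1941
M5
G00 X0.0000 Y0.0000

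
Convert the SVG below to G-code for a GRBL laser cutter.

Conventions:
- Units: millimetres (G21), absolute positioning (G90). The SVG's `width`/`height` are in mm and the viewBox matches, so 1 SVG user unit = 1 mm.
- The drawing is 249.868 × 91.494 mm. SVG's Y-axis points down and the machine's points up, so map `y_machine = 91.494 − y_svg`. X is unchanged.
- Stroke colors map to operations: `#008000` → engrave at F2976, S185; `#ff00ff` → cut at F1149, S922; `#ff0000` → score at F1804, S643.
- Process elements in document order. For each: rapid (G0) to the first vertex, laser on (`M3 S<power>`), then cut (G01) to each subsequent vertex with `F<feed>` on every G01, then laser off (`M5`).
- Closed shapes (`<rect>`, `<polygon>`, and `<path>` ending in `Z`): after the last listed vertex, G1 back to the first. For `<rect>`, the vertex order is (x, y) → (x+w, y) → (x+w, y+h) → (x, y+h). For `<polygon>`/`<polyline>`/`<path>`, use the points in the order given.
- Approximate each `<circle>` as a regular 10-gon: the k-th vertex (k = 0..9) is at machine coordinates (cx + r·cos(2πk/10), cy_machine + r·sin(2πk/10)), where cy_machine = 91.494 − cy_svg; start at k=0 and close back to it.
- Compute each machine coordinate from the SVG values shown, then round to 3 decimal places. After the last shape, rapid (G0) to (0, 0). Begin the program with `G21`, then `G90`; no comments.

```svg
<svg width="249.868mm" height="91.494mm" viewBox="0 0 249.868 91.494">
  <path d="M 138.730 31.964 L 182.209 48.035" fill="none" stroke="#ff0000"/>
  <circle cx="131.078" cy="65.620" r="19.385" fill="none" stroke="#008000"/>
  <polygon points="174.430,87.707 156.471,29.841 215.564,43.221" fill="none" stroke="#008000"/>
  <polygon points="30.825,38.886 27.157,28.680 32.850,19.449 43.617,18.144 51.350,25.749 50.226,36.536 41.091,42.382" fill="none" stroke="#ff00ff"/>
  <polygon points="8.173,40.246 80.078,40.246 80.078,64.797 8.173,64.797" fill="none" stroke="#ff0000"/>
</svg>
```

1 u = 1 mm; y_m = 91.494 − y.

[1] `<path>` line segment, #ff0000→score S643 F1804: (138.730,59.530) → (182.209,43.459)

[2] `<circle>` circle, #008000→engrave S185 F2976: (150.463,25.874) → (146.761,37.268) → (137.068,44.310) → (125.088,44.310) → (115.395,37.268) → (111.693,25.874) → (115.395,14.480) → (125.088,7.438) → (137.068,7.438) → (146.761,14.480) → (150.463,25.874) (closed)

[3] `<polygon>` regular polygon, #008000→engrave S185 F2976: (174.430,3.787) → (156.471,61.653) → (215.564,48.273) → (174.430,3.787) (closed)

[4] `<polygon>` regular polygon, #ff00ff→cut S922 F1149: (30.825,52.608) → (27.157,62.814) → (32.850,72.045) → (43.617,73.350) → (51.350,65.745) → (50.226,54.958) → (41.091,49.112) → (30.825,52.608) (closed)

[5] `<polygon>` rectangle, #ff0000→score S643 F1804: (8.173,51.248) → (80.078,51.248) → (80.078,26.697) → (8.173,26.697) → (8.173,51.248) (closed)

G21
G90
G0 X138.730 Y59.530
M3 S643
G01 X182.209 Y43.459 F1804
M5
G0 X150.463 Y25.874
M3 S185
G01 X146.761 Y37.268 F2976
G01 X137.068 Y44.310 F2976
G01 X125.088 Y44.310 F2976
G01 X115.395 Y37.268 F2976
G01 X111.693 Y25.874 F2976
G01 X115.395 Y14.480 F2976
G01 X125.088 Y7.438 F2976
G01 X137.068 Y7.438 F2976
G01 X146.761 Y14.480 F2976
G01 X150.463 Y25.874 F2976
M5
G0 X174.430 Y3.787
M3 S185
G01 X156.471 Y61.653 F2976
G01 X215.564 Y48.273 F2976
G01 X174.430 Y3.787 F2976
M5
G0 X30.825 Y52.608
M3 S922
G01 X27.157 Y62.814 F1149
G01 X32.850 Y72.045 F1149
G01 X43.617 Y73.350 F1149
G01 X51.350 Y65.745 F1149
G01 X50.226 Y54.958 F1149
G01 X41.091 Y49.112 F1149
G01 X30.825 Y52.608 F1149
M5
G0 X8.173 Y51.248
M3 S643
G01 X80.078 Y51.248 F1804
G01 X80.078 Y26.697 F1804
G01 X8.173 Y26.697 F1804
G01 X8.173 Y51.248 F1804
M5
G0 X0.000 Y0.000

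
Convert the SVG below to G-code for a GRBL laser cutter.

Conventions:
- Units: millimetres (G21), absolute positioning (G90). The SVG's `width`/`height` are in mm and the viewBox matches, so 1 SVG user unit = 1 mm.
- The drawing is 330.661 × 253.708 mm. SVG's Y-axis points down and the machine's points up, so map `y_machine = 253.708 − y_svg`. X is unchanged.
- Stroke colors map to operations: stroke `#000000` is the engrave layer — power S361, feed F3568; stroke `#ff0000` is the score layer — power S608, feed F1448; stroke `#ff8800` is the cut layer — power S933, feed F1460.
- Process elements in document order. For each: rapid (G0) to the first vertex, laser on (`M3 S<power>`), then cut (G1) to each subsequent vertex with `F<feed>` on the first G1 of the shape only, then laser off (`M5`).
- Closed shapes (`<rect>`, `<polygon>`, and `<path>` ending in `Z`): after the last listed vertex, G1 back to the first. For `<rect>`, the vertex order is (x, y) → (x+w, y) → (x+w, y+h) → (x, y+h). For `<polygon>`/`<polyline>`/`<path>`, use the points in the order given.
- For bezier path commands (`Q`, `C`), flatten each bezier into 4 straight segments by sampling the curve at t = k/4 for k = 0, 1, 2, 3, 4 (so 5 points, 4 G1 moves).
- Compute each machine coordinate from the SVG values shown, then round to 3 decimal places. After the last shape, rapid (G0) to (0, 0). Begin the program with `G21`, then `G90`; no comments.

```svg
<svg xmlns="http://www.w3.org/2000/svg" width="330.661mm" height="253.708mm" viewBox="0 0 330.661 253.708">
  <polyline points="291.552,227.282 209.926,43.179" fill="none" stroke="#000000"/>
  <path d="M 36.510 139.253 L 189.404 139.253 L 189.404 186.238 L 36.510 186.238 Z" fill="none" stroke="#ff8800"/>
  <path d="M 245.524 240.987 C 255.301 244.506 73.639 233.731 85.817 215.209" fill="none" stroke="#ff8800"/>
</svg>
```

Since the viewBox matches the mm dimensions, user units are millimetres directly. The only transform is the Y-flip y_m = 253.708 − y_svg.

Shape 1 is a line segment drawn with `<polyline>`. Its stroke #000000 means engrave at S361, F3568. After flipping Y the toolpath is (291.552,26.426) → (209.926,210.529).

Shape 2 is a rectangle drawn with `<path>`. Its stroke #ff8800 means cut at S933, F1460. After flipping Y the toolpath is (36.510,114.455) → (189.404,114.455) → (189.404,67.470) → (36.510,67.470) → (36.510,114.455), returning to the start.

Shape 3 is a cubic bezier drawn with `<path>`. Its stroke #ff8800 means cut at S933, F1460. After flipping Y the toolpath is (245.524,12.721) → (222.982,12.660) → (164.770,17.345) → (107.009,26.162) → (85.817,38.499).

G21
G90
G0 X291.552 Y26.426
M3 S361
G1 X209.926 Y210.529 F3568
M5
G0 X36.510 Y114.455
M3 S933
G1 X189.404 Y114.455 F1460
G1 X189.404 Y67.470
G1 X36.510 Y67.470
G1 X36.510 Y114.455
M5
G0 X245.524 Y12.721
M3 S933
G1 X222.982 Y12.660 F1460
G1 X164.770 Y17.345
G1 X107.009 Y26.162
G1 X85.817 Y38.499
M5
G0 X0.000 Y0.000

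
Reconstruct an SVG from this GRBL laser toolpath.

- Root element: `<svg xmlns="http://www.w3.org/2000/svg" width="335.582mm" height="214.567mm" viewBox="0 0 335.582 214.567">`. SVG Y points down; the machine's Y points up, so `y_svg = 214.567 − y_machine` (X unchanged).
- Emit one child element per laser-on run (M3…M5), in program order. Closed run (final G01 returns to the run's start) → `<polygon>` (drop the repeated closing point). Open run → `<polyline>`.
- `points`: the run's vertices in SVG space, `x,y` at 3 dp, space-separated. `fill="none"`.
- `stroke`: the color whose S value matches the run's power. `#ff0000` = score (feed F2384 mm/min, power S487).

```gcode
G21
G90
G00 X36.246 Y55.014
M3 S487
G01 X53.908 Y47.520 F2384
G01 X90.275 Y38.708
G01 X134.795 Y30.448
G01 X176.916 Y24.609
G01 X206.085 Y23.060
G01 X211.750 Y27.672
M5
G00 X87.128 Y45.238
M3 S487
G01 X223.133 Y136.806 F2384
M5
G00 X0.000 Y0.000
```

<svg xmlns="http://www.w3.org/2000/svg" width="335.582mm" height="214.567mm" viewBox="0 0 335.582 214.567">
  <polyline points="36.246,159.553 53.908,167.047 90.275,175.859 134.795,184.119 176.916,189.958 206.085,191.507 211.750,186.895" fill="none" stroke="#ff0000"/>
  <polyline points="87.128,169.329 223.133,77.761" fill="none" stroke="#ff0000"/>
</svg>

Each laser-on run becomes one SVG element. Flip Y back into SVG space with y_svg = 214.567 − y_machine. Every run uses S487, so all elements get stroke `#ff0000` (score).

Run 1: The run is open, so emit a `<polyline>` with points (Y-flipped): 36.246,159.553 53.908,167.047 90.275,175.859 134.795,184.119 176.916,189.958 206.085,191.507 211.750,186.895.

Run 2: The run is open, so emit a `<polyline>` with points (Y-flipped): 87.128,169.329 223.133,77.761.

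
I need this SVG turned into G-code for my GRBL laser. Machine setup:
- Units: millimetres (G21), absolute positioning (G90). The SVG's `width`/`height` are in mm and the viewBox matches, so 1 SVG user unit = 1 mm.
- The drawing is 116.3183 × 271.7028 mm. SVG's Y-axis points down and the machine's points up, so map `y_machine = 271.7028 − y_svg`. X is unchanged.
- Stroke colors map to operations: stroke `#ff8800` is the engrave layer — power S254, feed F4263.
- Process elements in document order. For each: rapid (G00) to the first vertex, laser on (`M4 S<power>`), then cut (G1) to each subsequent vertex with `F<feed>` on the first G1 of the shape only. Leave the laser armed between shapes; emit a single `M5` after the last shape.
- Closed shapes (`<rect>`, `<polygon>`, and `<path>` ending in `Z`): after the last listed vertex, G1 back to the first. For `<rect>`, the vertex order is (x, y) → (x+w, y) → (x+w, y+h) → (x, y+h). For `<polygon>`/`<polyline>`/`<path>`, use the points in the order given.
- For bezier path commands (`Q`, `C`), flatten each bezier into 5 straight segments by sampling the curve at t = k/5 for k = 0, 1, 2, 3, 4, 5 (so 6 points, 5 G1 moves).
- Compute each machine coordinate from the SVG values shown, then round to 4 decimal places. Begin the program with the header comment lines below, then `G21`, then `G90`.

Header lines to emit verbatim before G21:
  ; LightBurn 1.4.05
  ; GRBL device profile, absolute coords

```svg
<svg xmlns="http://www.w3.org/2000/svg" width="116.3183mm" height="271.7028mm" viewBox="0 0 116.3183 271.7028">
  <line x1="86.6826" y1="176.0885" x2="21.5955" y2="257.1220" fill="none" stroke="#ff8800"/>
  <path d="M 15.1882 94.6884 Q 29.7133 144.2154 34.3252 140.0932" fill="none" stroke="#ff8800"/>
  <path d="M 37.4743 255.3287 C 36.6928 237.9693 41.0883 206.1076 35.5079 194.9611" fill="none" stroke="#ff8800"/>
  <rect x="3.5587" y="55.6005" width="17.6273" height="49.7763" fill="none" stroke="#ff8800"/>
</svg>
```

; LightBurn 1.4.05
; GRBL device profile, absolute coords
G21
G90
G00 X86.6826 Y95.6143
M4 S254
G1 X21.5955 Y14.5808 F4263
G00 X15.1882 Y177.0144
M4 S254
G1 X20.6017 Y159.3496 F4263
G1 X25.2222 Y145.9767
G1 X29.0496 Y136.8957
G1 X32.0839 Y132.1067
G1 X34.3252 Y131.6096
G00 X37.4743 Y16.3741
M4 S254
G1 X37.5054 Y28.2483 F4263
G1 X38.0517 Y41.9126
G1 X38.3857 Y55.6765
G1 X37.7803 Y67.8497
G1 X35.5079 Y76.7417
G00 X3.5587 Y216.1023
M4 S254
G1 X21.1860 Y216.1023 F4263
G1 X21.1860 Y166.3260
G1 X3.5587 Y166.3260
G1 X3.5587 Y216.1023
M5

1 u = 1 mm; y_m = 271.7028 − y.

[1] `<line>` line segment, #ff8800→engrave S254 F4263: (86.6826,95.6143) → (21.5955,14.5808)

[2] `<path>` quadratic bezier, #ff8800→engrave S254 F4263: (15.1882,177.0144) → (20.6017,159.3496) → (25.2222,145.9767) → (29.0496,136.8957) → (32.0839,132.1067) → (34.3252,131.6096)

[3] `<path>` cubic bezier, #ff8800→engrave S254 F4263: (37.4743,16.3741) → (37.5054,28.2483) → (38.0517,41.9126) → (38.3857,55.6765) → (37.7803,67.8497) → (35.5079,76.7417)

[4] `<rect>` rectangle, #ff8800→engrave S254 F4263: (3.5587,216.1023) → (21.1860,216.1023) → (21.1860,166.3260) → (3.5587,166.3260) → (3.5587,216.1023) (closed)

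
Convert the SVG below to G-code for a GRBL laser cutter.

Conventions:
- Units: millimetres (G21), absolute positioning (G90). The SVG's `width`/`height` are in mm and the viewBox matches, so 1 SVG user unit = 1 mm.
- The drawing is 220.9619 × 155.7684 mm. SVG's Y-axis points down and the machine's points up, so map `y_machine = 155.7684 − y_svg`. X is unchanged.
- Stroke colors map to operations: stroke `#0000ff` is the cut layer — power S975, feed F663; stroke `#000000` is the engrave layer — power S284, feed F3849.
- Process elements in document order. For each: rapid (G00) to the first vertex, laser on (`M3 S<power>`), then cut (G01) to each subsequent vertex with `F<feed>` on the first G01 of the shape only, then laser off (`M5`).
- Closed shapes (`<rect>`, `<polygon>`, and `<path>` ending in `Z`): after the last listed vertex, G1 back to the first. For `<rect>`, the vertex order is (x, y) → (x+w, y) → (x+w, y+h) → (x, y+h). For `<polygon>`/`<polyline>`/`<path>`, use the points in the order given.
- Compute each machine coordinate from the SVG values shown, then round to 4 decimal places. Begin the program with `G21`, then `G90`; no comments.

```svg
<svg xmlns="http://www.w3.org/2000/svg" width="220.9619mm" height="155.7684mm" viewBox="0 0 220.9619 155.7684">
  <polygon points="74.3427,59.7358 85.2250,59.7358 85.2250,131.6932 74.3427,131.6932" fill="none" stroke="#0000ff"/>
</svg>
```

1 u = 1 mm; y_m = 155.7684 − y.

[1] `<polygon>` rectangle, #0000ff→cut S975 F663: (74.3427,96.0326) → (85.2250,96.0326) → (85.2250,24.0752) → (74.3427,24.0752) → (74.3427,96.0326) (closed)

G21
G90
G00 X74.3427 Y96.0326
M3 S975
G01 X85.2250 Y96.0326 F663
G01 X85.2250 Y24.0752
G01 X74.3427 Y24.0752
G01 X74.3427 Y96.0326
M5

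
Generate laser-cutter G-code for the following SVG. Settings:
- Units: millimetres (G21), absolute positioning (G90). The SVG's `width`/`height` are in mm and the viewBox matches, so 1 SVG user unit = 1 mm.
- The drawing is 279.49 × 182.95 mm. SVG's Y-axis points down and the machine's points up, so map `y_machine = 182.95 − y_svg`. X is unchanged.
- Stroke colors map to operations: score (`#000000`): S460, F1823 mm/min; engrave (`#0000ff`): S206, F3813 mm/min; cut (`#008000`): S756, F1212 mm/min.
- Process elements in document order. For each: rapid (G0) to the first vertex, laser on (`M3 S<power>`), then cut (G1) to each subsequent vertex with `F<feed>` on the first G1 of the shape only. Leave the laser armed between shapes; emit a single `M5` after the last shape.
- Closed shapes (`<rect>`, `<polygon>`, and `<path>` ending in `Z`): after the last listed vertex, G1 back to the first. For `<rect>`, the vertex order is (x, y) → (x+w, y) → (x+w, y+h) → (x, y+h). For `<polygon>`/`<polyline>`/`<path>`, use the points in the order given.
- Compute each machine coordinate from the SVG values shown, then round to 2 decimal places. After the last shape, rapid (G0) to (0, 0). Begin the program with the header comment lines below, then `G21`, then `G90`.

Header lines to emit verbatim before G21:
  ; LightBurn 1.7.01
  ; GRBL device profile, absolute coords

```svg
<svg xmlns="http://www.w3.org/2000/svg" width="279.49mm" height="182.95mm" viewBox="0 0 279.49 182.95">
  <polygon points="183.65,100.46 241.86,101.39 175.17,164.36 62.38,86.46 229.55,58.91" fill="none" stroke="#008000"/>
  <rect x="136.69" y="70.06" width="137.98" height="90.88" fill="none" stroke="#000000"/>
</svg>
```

Since the viewBox matches the mm dimensions, user units are millimetres directly. The only transform is the Y-flip y_m = 182.95 − y_svg.

Shape 1 is a closed polygon drawn with `<polygon>`. Its stroke #008000 means cut at S756, F1212. After flipping Y the toolpath is (183.65,82.49) → (241.86,81.56) → (175.17,18.59) → (62.38,96.49) → (229.55,124.04) → (183.65,82.49), returning to the start.

Shape 2 is a rectangle drawn with `<rect>`. Its stroke #000000 means score at S460, F1823. After flipping Y the toolpath is (136.69,112.89) → (274.67,112.89) → (274.67,22.01) → (136.69,22.01) → (136.69,112.89), returning to the start.

; LightBurn 1.7.01
; GRBL device profile, absolute coords
G21
G90
G0 X183.65 Y82.49
M3 S756
G1 X241.86 Y81.56 F1212
G1 X175.17 Y18.59
G1 X62.38 Y96.49
G1 X229.55 Y124.04
G1 X183.65 Y82.49
G0 X136.69 Y112.89
M3 S460
G1 X274.67 Y112.89 F1823
G1 X274.67 Y22.01
G1 X136.69 Y22.01
G1 X136.69 Y112.89
M5
G0 X0.00 Y0.00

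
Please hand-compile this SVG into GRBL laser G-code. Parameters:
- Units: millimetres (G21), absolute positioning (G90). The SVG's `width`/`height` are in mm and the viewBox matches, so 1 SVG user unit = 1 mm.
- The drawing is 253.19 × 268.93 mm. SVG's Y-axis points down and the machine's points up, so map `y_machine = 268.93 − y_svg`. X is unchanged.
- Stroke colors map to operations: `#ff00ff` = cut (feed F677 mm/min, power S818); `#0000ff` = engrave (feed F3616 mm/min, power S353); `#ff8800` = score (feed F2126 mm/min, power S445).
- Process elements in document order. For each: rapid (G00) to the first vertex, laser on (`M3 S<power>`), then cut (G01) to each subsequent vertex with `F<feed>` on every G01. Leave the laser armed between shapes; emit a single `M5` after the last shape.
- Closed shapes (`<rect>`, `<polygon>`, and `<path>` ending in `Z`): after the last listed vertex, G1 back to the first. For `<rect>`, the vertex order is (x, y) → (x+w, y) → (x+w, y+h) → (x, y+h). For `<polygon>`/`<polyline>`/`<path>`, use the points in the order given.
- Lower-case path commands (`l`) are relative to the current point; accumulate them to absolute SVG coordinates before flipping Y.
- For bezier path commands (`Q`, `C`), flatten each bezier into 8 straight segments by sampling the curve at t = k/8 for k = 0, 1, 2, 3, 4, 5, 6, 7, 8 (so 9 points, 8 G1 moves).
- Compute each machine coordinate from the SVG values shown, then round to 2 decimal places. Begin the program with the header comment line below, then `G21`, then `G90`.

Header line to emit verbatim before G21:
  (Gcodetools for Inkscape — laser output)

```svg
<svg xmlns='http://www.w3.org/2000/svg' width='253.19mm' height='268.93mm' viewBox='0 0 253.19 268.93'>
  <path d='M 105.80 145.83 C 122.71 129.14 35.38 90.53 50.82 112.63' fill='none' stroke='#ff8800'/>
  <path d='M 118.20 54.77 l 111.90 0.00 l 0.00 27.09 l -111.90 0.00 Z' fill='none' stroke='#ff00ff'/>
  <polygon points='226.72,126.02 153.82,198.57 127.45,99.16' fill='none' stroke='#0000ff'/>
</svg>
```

(Gcodetools for Inkscape — laser output)
G21
G90
G00 X105.80 Y123.10
M3 S445
G01 X107.66 Y130.22 F2126
G01 X102.17 Y138.44 F2126
G01 X91.76 Y146.77 F2126
G01 X78.86 Y154.25 F2126
G01 X65.89 Y159.91 F2126
G01 X55.27 Y162.78 F2126
G01 X49.44 Y161.90 F2126
G01 X50.82 Y156.30 F2126
G00 X118.20 Y214.16
M3 S818
G01 X230.10 Y214.16 F677
G01 X230.10 Y187.07 F677
G01 X118.20 Y187.07 F677
G01 X118.20 Y214.16 F677
G00 X226.72 Y142.91
M3 S353
G01 X153.82 Y70.36 F3616
G01 X127.45 Y169.77 F3616
G01 X226.72 Y142.91 F3616
M5

1 u = 1 mm; y_m = 268.93 − y.

[1] `<path>` cubic bezier, #ff8800→score S445 F2126: (105.80,123.10) → (107.66,130.22) → (102.17,138.44) → (91.76,146.77) → (78.86,154.25) → (65.89,159.91) → (55.27,162.78) → (49.44,161.90) → (50.82,156.30)

[2] `<path>` rectangle, #ff00ff→cut S818 F677: (118.20,214.16) → (230.10,214.16) → (230.10,187.07) → (118.20,187.07) → (118.20,214.16) (closed)

[3] `<polygon>` regular polygon, #0000ff→engrave S353 F3616: (226.72,142.91) → (153.82,70.36) → (127.45,169.77) → (226.72,142.91) (closed)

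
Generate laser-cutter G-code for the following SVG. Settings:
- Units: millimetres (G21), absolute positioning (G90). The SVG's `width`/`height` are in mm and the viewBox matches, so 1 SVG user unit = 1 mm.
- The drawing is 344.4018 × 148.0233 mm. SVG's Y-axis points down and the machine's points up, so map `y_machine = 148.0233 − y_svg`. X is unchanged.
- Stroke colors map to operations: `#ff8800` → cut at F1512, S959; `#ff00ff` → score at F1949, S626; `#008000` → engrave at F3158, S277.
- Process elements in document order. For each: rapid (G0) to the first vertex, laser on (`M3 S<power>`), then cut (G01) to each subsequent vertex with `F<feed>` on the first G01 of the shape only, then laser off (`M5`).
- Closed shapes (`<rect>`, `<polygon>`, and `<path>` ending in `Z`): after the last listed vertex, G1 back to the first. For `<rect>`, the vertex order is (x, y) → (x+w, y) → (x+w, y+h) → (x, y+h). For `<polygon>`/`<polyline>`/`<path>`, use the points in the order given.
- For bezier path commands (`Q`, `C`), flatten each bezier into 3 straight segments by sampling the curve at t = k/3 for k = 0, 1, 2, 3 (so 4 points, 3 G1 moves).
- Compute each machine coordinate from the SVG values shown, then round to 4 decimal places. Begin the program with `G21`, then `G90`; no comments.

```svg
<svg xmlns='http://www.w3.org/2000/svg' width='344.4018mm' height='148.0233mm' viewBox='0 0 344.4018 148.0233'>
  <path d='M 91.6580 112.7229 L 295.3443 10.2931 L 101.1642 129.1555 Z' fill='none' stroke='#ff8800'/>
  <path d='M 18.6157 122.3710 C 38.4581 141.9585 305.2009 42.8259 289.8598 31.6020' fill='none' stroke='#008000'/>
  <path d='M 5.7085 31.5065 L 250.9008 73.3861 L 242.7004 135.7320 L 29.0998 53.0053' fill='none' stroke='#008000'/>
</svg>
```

1 u = 1 mm; y_m = 148.0233 − y.

[1] `<path>` closed polygon, #ff8800→cut S959 F1512: (91.6580,35.3004) → (295.3443,137.7302) → (101.1642,18.8678) → (91.6580,35.3004) (closed)

[2] `<path>` cubic bezier, #008000→engrave S277 F3158: (18.6157,25.6523) → (101.1662,37.9852) → (230.7649,83.5474) → (289.8598,116.4213)

[3] `<path>` open polyline, #008000→engrave S277 F3158: (5.7085,116.5168) → (250.9008,74.6372) → (242.7004,12.2913) → (29.0998,95.0180)

G21
G90
G0 X91.6580 Y35.3004
M3 S959
G01 X295.3443 Y137.7302 F1512
G01 X101.1642 Y18.8678
G01 X91.6580 Y35.3004
M5
G0 X18.6157 Y25.6523
M3 S277
G01 X101.1662 Y37.9852 F3158
G01 X230.7649 Y83.5474
G01 X289.8598 Y116.4213
M5
G0 X5.7085 Y116.5168
M3 S277
G01 X250.9008 Y74.6372 F3158
G01 X242.7004 Y12.2913
G01 X29.0998 Y95.0180
M5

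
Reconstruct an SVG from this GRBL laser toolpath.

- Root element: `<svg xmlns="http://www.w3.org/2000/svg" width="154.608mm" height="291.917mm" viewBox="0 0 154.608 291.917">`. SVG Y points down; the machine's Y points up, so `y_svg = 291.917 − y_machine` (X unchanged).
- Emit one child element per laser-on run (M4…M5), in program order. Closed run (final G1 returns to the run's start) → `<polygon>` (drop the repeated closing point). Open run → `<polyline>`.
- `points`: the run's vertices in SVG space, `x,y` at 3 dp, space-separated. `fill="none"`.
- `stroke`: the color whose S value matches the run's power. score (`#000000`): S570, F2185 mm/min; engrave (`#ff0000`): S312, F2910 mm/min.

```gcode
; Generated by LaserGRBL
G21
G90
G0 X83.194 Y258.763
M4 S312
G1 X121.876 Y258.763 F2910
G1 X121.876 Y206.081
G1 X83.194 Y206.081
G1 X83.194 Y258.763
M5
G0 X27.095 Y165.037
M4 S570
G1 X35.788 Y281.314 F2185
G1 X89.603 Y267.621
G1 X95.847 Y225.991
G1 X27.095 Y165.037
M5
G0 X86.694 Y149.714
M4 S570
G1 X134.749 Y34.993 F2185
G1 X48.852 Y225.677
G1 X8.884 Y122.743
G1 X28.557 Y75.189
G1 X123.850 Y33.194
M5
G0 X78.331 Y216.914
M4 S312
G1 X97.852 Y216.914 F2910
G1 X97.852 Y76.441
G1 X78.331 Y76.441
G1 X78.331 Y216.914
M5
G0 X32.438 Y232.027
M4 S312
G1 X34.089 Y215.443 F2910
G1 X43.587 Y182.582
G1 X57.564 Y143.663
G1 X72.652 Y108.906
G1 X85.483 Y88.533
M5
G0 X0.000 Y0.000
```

<svg xmlns="http://www.w3.org/2000/svg" width="154.608mm" height="291.917mm" viewBox="0 0 154.608 291.917">
  <polygon points="83.194,33.154 121.876,33.154 121.876,85.836 83.194,85.836" fill="none" stroke="#ff0000"/>
  <polygon points="27.095,126.880 35.788,10.603 89.603,24.296 95.847,65.926" fill="none" stroke="#000000"/>
  <polyline points="86.694,142.203 134.749,256.924 48.852,66.240 8.884,169.174 28.557,216.728 123.850,258.723" fill="none" stroke="#000000"/>
  <polygon points="78.331,75.003 97.852,75.003 97.852,215.476 78.331,215.476" fill="none" stroke="#ff0000"/>
  <polyline points="32.438,59.890 34.089,76.474 43.587,109.335 57.564,148.254 72.652,183.011 85.483,203.384" fill="none" stroke="#ff0000"/>
</svg>

Each laser-on run becomes one SVG element. Flip Y back into SVG space with y_svg = 291.917 − y_machine.

Run 1: power S312 maps to stroke `#ff0000` (engrave). The run returns to its start, so emit a `<polygon>` with points (Y-flipped): 83.194,33.154 121.876,33.154 121.876,85.836 83.194,85.836.

Run 2: power S570 maps to stroke `#000000` (score). The run returns to its start, so emit a `<polygon>` with points (Y-flipped): 27.095,126.880 35.788,10.603 89.603,24.296 95.847,65.926.

Run 3: S570 ⇒ score layer `#000000`. The run is open, so emit a `<polyline>` with points (Y-flipped): 86.694,142.203 134.749,256.924 48.852,66.240 8.884,169.174 28.557,216.728 123.850,258.723.

Run 4: the run's S312 means `#ff0000` (engrave). The run returns to its start, so emit a `<polygon>` with points (Y-flipped): 78.331,75.003 97.852,75.003 97.852,215.476 78.331,215.476.

Run 5: power S312 maps to stroke `#ff0000` (engrave). The run is open, so emit a `<polyline>` with points (Y-flipped): 32.438,59.890 34.089,76.474 43.587,109.335 57.564,148.254 72.652,183.011 85.483,203.384.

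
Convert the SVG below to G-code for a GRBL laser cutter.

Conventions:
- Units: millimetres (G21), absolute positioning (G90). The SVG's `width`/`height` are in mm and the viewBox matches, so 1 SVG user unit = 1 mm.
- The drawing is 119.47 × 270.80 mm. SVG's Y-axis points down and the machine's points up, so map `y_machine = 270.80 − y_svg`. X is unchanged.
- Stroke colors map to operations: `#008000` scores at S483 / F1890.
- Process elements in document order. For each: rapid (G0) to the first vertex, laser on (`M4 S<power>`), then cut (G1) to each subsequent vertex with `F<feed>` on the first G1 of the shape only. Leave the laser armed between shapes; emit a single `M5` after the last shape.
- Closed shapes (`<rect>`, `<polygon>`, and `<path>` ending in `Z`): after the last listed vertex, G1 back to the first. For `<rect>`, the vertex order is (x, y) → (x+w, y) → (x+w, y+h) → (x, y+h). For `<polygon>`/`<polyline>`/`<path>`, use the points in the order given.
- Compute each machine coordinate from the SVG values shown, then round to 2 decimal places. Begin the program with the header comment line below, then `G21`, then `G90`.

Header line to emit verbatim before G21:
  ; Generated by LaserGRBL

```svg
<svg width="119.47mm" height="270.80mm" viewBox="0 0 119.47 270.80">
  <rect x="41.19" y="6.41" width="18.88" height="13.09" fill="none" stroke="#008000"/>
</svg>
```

1 u = 1 mm; y_m = 270.80 − y.

[1] `<rect>` rectangle, #008000→score S483 F1890: (41.19,264.39) → (60.07,264.39) → (60.07,251.30) → (41.19,251.30) → (41.19,264.39) (closed)

; Generated by LaserGRBL
G21
G90
G0 X41.19 Y264.39
M4 S483
G1 X60.07 Y264.39 F1890
G1 X60.07 Y251.30
G1 X41.19 Y251.30
G1 X41.19 Y264.39
M5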